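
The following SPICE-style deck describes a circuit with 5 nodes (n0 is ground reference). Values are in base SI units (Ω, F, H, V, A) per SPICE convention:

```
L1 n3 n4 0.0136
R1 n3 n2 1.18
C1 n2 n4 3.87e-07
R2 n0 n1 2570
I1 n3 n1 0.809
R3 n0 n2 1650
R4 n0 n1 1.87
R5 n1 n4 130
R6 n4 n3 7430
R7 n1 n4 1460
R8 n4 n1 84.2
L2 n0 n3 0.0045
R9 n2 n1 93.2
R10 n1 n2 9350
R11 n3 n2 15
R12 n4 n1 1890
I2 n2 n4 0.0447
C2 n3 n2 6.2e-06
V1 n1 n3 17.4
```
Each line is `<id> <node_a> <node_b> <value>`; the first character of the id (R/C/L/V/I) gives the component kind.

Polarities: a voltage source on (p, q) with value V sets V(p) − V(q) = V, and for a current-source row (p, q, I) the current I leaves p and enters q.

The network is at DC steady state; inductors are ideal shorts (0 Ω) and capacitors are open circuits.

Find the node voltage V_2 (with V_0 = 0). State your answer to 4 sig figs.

MNA unknowns: 4 node voltages V₁..V_4 plus 3 source currents (L1, L2, V1)
L1: row V3−V4=0, i_L1 at 3,4
R1: Y=0.8475 on G[3,2]
C1: Y=0.000 on G[2,4]
R2: Y=0.0003891 on G[0,1]
I1: z[3]−=0.809, z[1]+=0.809
R3: Y=0.0006061 on G[0,2]
R4: Y=0.5348 on G[0,1]
R5: Y=0.007692 on G[1,4]
R6: Y=0.0001346 on G[4,3]
R7: Y=0.0006849 on G[1,4]
R8: Y=0.01188 on G[4,1]
L2: row V0−V3=0, i_L2 at 0,3
R9: Y=0.01073 on G[2,1]
R10: Y=0.0001070 on G[1,2]
R11: Y=0.06667 on G[3,2]
R12: Y=0.0005291 on G[4,1]
I2: z[2]−=0.0447, z[4]+=0.0447
C2: Y=0.000 on G[3,2]
V1: row V1−V3=17.4, i_V1 at 1,3
solve → V1=17.40, V2=0.1554, V3=0.000, V4=0.000
aux → i_L1=-0.4063, i_L2=9.312, i_V1=-9.051

0.1554 V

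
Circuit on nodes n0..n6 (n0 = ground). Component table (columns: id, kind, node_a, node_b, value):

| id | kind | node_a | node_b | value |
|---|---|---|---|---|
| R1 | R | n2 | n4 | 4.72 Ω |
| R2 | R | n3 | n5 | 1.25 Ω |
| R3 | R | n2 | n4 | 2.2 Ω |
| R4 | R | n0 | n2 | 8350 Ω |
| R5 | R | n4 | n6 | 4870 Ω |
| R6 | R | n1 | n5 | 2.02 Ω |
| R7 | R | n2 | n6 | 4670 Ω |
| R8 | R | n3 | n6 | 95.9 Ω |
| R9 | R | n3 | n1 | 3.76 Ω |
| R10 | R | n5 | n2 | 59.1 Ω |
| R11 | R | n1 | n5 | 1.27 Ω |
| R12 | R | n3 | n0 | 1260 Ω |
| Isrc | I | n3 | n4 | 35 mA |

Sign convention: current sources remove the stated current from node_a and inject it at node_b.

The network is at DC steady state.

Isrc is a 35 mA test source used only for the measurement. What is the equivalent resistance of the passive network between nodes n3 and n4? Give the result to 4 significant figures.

R_eq = 59.77 Ω

MNA unknowns: 6 node voltages V₁..V_6
R1: Y=0.2119 on G[2,4]
R2: Y=0.8000 on G[3,5]
R3: Y=0.4545 on G[2,4]
R4: Y=0.0001198 on G[0,2]
R5: Y=0.0002053 on G[4,6]
R6: Y=0.4950 on G[1,5]
R7: Y=0.0002141 on G[2,6]
R8: Y=0.01043 on G[3,6]
R9: Y=0.2660 on G[3,1]
R10: Y=0.01692 on G[5,2]
R11: Y=0.7874 on G[1,5]
R12: Y=0.0007937 on G[3,0]
Isrc: z[3]−=0.035, z[4]+=0.035
solve → V1=-0.2399, V2=1.773, V3=-0.2675, V4=1.824, V5=-0.2342, V6=-0.1876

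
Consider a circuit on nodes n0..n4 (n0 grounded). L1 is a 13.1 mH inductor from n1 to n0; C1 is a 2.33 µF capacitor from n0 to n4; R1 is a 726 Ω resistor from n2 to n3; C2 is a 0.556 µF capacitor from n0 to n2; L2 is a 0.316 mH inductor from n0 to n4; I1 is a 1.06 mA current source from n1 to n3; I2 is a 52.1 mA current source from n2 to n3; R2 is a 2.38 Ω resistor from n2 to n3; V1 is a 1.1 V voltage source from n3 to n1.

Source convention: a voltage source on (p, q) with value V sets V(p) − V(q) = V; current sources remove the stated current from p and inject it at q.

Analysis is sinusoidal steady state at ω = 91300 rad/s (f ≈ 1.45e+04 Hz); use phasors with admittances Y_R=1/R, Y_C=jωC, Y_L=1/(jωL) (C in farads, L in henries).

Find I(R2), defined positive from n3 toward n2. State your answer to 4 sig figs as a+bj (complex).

MNA unknowns: 4 node voltages V₁..V_4 plus 1 source current (V1)
L1: Y=0.000-0.0008361j on G[1,0]
C1: Y=0.000+0.2127j on G[0,4]
R1: Y=0.001377+0.000j on G[2,3]
C2: Y=0.000+0.05076j on G[0,2]
L2: Y=0.000-0.03466j on G[0,4]
I1: z[1]−=0.00106, z[3]+=0.00106
I2: z[2]−=0.0521, z[3]+=0.0521
R2: Y=0.4202+0.000j on G[2,3]
V1: row V3−V1=1.1, i_V1 at 3,1
solve → V1=-0.9928-0.002002j, V2=-0.01635-3.297e-05j, V3=0.1072-0.002002j, V4=0.000+0.000j
aux → i_V1=0.001058+0.0008300j

0.05193-0.0008273j A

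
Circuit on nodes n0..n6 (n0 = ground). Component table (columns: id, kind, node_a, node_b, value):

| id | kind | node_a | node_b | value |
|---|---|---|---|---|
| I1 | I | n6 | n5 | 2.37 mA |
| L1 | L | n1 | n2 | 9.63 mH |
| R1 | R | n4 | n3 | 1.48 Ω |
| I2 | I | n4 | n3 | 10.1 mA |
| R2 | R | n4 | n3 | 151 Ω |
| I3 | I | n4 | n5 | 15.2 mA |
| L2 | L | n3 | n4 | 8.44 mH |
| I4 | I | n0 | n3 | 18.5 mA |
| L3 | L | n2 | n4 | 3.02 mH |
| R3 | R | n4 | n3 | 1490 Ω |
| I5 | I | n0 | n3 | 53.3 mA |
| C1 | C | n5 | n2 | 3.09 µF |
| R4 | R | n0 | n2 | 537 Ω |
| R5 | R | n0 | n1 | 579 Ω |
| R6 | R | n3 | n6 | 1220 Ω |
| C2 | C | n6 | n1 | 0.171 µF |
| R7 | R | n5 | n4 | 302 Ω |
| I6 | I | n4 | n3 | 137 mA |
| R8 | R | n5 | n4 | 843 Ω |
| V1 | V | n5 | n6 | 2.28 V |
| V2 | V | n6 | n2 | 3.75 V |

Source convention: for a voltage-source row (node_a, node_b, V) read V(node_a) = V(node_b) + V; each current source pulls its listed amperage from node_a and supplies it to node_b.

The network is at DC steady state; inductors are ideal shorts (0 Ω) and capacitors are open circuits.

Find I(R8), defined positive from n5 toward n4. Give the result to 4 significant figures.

Element admittances at DC:
  I1: injects 0.00237 A into n5 (from n6)
  L1: short n1↔n2 (DC inductor)
  Y(R1) = 0.6757 S between n4,n3
  I2: injects 0.0101 A into n3 (from n4)
  Y(R2) = 0.006623 S between n4,n3
  I3: injects 0.0152 A into n5 (from n4)
  L2: short n3↔n4 (DC inductor)
  I4: injects 0.0185 A into n3 (from n0)
  L3: short n2↔n4 (DC inductor)
  Y(R3) = 0.0006711 S between n4,n3
  I5: injects 0.0533 A into n3 (from n0)
  Y(C1) = 0.000 S between n5,n2
  Y(R4) = 0.001862 S between n0,n2
  Y(R5) = 0.001727 S between n0,n1
  Y(R6) = 0.0008197 S between n3,n6
  Y(C2) = 0.000 S between n6,n1
  Y(R7) = 0.003311 S between n5,n4
  I6: injects 0.137 A into n3 (from n4)
  Y(R8) = 0.001186 S between n5,n4
  V1: constraint V(n5)−V(n6) = 2.28
  V2: constraint V(n6)−V(n2) = 3.75
Assemble and solve the 11×11 MNA system:
  V(n1)=20.00  V(n2)=20.00  V(n3)=20.00  V(n4)=20.00  V(n5)=26.03  V(n6)=23.75
  i(L1)=-0.03455  i(L2)=0.2220  i(L3)=-0.08679  i(V1)=-0.009550  i(V2)=-0.01499

0.007153 A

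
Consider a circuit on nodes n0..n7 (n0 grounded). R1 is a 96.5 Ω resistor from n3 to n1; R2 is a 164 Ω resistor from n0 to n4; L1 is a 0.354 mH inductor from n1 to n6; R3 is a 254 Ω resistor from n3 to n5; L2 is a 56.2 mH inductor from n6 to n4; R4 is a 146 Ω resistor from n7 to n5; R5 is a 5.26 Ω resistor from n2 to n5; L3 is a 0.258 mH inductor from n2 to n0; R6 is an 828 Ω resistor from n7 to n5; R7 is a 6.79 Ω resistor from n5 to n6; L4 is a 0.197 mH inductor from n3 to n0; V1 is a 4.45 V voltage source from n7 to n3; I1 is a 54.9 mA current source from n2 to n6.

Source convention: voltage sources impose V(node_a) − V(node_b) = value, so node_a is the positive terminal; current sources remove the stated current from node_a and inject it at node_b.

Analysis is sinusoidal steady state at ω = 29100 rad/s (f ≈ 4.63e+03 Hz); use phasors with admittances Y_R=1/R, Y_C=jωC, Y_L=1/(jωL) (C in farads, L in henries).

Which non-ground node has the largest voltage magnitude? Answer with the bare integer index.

Element admittances at ω=29100 rad/s:
  Y(R1) = 0.01036+0.000j S between n3,n1
  Y(R2) = 0.006098+0.000j S between n0,n4
  Y(L1) = 0.000-0.09707j S between n1,n6
  Y(R3) = 0.003937+0.000j S between n3,n5
  Y(L2) = 0.000-0.0006115j S between n6,n4
  Y(R4) = 0.006849+0.000j S between n7,n5
  Y(R5) = 0.1901+0.000j S between n2,n5
  Y(L3) = 0.000-0.1332j S between n2,n0
  Y(R6) = 0.001208+0.000j S between n7,n5
  Y(R7) = 0.1473+0.000j S between n5,n6
  Y(L4) = 0.000-0.1744j S between n3,n0
  V1: constraint V(n7)−V(n3) = 4.45
  I1: injects 0.0549 A into n6 (from n2)
Assemble and solve the 8×8 MNA system:
  V(n1)=0.7716+0.04577j  V(n2)=0.03397+0.1640j  V(n3)=-0.02850-0.1260j  V(n4)=0.02052-0.07348j  V(n5)=0.4377+0.1402j  V(n6)=0.7533+0.1312j  V(n7)=4.421-0.1260j
  i(V1)=-0.03210+0.002145j

7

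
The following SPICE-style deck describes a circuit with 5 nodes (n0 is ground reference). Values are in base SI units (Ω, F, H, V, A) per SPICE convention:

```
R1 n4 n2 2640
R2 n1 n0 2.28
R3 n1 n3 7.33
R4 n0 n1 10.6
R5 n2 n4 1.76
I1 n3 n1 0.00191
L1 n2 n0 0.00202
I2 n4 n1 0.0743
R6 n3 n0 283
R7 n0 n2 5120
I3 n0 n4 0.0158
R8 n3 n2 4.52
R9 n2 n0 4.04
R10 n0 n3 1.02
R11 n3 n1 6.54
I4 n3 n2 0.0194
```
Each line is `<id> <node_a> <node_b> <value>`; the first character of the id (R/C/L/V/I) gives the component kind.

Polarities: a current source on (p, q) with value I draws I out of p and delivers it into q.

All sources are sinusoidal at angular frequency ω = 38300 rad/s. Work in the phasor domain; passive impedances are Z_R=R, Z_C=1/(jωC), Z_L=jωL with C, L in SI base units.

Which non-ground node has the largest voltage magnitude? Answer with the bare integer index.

MNA unknowns: 4 node voltages V₁..V_4
R1: Y=0.0003788+0.000j on G[4,2]
R2: Y=0.4386+0.000j on G[1,0]
R3: Y=0.1364+0.000j on G[1,3]
R4: Y=0.09434+0.000j on G[0,1]
R5: Y=0.5682+0.000j on G[2,4]
I1: z[3]−=0.00191, z[1]+=0.00191
L1: Y=0.000-0.01293j on G[2,0]
I2: z[4]−=0.0743, z[1]+=0.0743
R6: Y=0.003534+0.000j on G[3,0]
R7: Y=0.0001953+0.000j on G[0,2]
I3: z[0]−=0.0158, z[4]+=0.0158
R8: Y=0.2212+0.000j on G[3,2]
R9: Y=0.2475+0.000j on G[2,0]
R10: Y=0.9804+0.000j on G[0,3]
R11: Y=0.1529+0.000j on G[3,1]
I4: z[3]−=0.0194, z[2]+=0.0194
solve → V1=0.08915-0.0001466j, V2=-0.08804-0.002623j, V3=-0.01003-0.0004167j, V4=-0.1909-0.002623j

4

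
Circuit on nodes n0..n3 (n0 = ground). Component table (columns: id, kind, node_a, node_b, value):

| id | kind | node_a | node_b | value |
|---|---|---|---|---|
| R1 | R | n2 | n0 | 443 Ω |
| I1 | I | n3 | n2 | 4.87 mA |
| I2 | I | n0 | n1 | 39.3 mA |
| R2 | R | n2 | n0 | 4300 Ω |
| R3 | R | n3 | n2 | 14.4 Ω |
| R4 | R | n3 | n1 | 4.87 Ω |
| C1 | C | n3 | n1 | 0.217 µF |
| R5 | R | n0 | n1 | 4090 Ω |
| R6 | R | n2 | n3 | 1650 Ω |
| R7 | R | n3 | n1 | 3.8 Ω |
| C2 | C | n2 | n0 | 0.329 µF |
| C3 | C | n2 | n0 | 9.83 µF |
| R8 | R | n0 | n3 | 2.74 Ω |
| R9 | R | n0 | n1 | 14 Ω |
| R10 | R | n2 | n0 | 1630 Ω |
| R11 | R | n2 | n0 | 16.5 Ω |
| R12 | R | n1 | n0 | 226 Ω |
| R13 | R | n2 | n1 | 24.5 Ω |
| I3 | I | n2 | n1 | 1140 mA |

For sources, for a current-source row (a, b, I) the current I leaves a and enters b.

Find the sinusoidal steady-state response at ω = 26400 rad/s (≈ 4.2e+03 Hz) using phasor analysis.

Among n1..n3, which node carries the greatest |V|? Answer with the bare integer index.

MNA unknowns: 3 node voltages V₁..V_3
R1: Y=0.002257+0.000j on G[2,0]
I1: z[3]−=0.00487, z[2]+=0.00487
I2: z[0]−=0.0393, z[1]+=0.0393
R2: Y=0.0002326+0.000j on G[2,0]
R3: Y=0.06944+0.000j on G[3,2]
R4: Y=0.2053+0.000j on G[3,1]
C1: Y=0.000+0.005729j on G[3,1]
R5: Y=0.0002445+0.000j on G[0,1]
R6: Y=0.0006061+0.000j on G[2,3]
R7: Y=0.2632+0.000j on G[3,1]
C2: Y=0.000+0.008686j on G[2,0]
C3: Y=0.000+0.2595j on G[2,0]
R8: Y=0.3650+0.000j on G[0,3]
R9: Y=0.07143+0.000j on G[0,1]
R10: Y=0.0006135+0.000j on G[2,0]
R11: Y=0.06061+0.000j on G[2,0]
R12: Y=0.004425+0.000j on G[1,0]
R13: Y=0.04082+0.000j on G[2,1]
I3: z[2]−=1.14, z[1]+=1.14
solve → V1=3.123+0.5406j, V2=-1.392+2.458j, V3=1.506+0.4811j

1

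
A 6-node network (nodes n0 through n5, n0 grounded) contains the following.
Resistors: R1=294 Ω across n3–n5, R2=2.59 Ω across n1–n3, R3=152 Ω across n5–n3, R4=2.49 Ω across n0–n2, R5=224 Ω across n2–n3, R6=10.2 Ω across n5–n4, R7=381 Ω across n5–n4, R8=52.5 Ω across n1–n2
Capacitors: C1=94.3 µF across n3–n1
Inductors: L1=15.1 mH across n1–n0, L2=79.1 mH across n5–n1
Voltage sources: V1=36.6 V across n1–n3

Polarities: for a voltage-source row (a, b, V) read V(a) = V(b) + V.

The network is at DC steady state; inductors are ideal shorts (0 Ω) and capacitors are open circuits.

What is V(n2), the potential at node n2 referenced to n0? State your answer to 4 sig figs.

Element admittances at DC:
  Y(R1) = 0.003401 S between n3,n5
  Y(R2) = 0.3861 S between n1,n3
  Y(R3) = 0.006579 S between n5,n3
  Y(R4) = 0.4016 S between n0,n2
  Y(C1) = 0.000 S between n3,n1
  Y(R5) = 0.004464 S between n2,n3
  Y(R6) = 0.09804 S between n5,n4
  L1: short n1↔n0 (DC inductor)
  Y(R7) = 0.002625 S between n5,n4
  L2: short n5↔n1 (DC inductor)
  Y(R8) = 0.01905 S between n1,n2
  V1: constraint V(n1)−V(n3) = 36.6
Assemble and solve the 8×8 MNA system:
  V(n1)=0.000  V(n2)=-0.3843  V(n3)=-36.60  V(n4)=0.000  V(n5)=0.000
  i(L1)=0.1544  i(L2)=-0.3653  i(V1)=-14.66

-0.3843 V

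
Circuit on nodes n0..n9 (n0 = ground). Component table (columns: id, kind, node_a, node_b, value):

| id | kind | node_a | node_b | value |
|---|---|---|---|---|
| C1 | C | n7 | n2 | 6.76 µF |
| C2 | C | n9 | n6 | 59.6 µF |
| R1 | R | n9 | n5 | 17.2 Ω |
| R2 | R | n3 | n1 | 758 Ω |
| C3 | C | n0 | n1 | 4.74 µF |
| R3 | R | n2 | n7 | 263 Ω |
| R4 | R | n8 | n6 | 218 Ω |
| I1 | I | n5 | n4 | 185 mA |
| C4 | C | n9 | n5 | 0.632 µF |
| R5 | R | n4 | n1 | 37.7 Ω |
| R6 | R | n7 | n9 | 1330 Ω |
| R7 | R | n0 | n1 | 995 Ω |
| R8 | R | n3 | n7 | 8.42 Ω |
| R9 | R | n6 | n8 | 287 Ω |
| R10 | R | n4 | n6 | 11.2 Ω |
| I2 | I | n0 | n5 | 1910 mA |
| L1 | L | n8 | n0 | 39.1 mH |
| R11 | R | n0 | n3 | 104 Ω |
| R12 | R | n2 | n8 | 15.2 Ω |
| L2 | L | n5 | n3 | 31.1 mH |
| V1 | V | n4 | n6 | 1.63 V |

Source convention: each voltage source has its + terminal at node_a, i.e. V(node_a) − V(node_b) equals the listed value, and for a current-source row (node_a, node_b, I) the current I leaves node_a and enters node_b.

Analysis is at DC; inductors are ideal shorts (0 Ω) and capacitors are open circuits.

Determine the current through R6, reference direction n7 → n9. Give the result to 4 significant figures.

-0.002665 A

Apply KCL at each of the 9 non-ground nodes and solve the resulting linear system.
Node n1: branches {R2, C3, R5, R7} → V_1 = 36.90
Node n2: branches {C1, R3, R12} → V_2 = 6.522
Node n3: branches {R2, R8, R11, L2} → V_3 = 123.0
Node n4: branches {I1, R5, R10, V1} → V_4 = 34.02
Node n5: branches {R1, I1, C4, I2, L2} → V_5 = 123.0
Node n6: branches {C2, R4, R9, R10, V1} → V_6 = 32.39
Node n7: branches {C1, R3, R6, R8} → V_7 = 119.4
Node n8: branches {R4, R9, L1, R12} → V_8 = 0.000
Node n9: branches {C2, R1, C4, R6} → V_9 = 122.9
Source currents: i(L1)=0.6905, i(L2)=1.722, i(V1)=0.1159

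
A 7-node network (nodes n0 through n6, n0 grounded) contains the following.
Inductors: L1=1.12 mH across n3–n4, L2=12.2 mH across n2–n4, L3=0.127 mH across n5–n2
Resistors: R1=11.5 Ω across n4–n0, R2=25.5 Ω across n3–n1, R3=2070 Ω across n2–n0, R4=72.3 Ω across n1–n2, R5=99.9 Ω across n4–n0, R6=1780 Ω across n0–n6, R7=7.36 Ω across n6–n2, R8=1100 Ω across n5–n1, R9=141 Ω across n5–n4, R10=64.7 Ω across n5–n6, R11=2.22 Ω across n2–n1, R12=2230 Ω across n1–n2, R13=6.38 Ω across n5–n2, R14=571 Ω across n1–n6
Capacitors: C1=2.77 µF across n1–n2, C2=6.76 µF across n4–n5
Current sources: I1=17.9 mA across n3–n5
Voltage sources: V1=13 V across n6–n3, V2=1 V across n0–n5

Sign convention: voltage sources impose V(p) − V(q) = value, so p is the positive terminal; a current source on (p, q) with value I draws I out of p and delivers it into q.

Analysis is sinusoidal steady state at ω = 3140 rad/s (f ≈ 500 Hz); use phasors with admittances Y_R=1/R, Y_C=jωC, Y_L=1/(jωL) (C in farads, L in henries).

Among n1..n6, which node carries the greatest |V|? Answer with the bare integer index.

3

Element admittances at ω=3140 rad/s:
  Y(L1) = 0.000-0.2843j S between n3,n4
  Y(R1) = 0.08696+0.000j S between n4,n0
  Y(L2) = 0.000-0.02610j S between n2,n4
  Y(C1) = 0.000+0.008698j S between n1,n2
  Y(R2) = 0.03922+0.000j S between n3,n1
  Y(C2) = 0.000+0.02123j S between n4,n5
  Y(R3) = 0.0004831+0.000j S between n2,n0
  Y(R4) = 0.01383+0.000j S between n1,n2
  Y(R5) = 0.01001+0.000j S between n4,n0
  Y(R6) = 0.0005618+0.000j S between n0,n6
  Y(L3) = 0.000-2.508j S between n5,n2
  Y(R7) = 0.1359+0.000j S between n6,n2
  Y(R8) = 0.0009091+0.000j S between n5,n1
  Y(R9) = 0.007092+0.000j S between n5,n4
  Y(R10) = 0.01546+0.000j S between n5,n6
  Y(R11) = 0.4505+0.000j S between n2,n1
  Y(R12) = 0.0004484+0.000j S between n1,n2
  Y(R13) = 0.1567+0.000j S between n5,n2
  Y(R14) = 0.001751+0.000j S between n1,n6
  I1: injects 0.0179 A into n5 (from n3)
  V1: constraint V(n6)−V(n3) = 13
  V2: constraint V(n0)−V(n5) = 1
Assemble and solve the 8×8 MNA system:
  V(n1)=-1.477+0.1742j  V(n2)=-0.9702+0.2556j  V(n3)=-7.771-0.8537j  V(n4)=-7.044+1.694j  V(n5)=-1.000+0.000j  V(n6)=5.229-0.8537j
  i(V1)=-0.9533+0.1662j  i(V2)=-0.6806+0.1639j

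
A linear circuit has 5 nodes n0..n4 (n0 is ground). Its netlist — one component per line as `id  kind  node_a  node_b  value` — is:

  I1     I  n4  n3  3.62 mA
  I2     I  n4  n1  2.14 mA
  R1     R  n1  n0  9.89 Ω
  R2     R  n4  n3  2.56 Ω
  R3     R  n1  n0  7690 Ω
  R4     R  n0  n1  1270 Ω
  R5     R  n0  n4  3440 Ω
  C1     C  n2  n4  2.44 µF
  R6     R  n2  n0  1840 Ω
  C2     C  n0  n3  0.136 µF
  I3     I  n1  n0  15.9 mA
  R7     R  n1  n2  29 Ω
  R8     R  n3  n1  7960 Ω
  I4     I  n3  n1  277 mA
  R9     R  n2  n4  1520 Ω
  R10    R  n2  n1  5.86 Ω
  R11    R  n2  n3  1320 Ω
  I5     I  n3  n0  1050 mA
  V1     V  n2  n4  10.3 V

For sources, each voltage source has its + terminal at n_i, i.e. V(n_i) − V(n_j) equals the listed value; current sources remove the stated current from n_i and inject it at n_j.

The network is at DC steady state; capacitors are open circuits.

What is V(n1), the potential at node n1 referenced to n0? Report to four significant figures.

Element admittances at DC:
  I1: injects 0.00362 A into n3 (from n4)
  I2: injects 0.00214 A into n1 (from n4)
  Y(R1) = 0.1011 S between n1,n0
  Y(R2) = 0.3906 S between n4,n3
  Y(R3) = 0.0001300 S between n1,n0
  Y(R4) = 0.0007874 S between n0,n1
  Y(R5) = 0.0002907 S between n0,n4
  Y(C1) = 0.000 S between n2,n4
  Y(R6) = 0.0005435 S between n2,n0
  Y(C2) = 0.000 S between n0,n3
  I3: injects 0.0159 A into n0 (from n1)
  Y(R7) = 0.03448 S between n1,n2
  Y(R8) = 0.0001256 S between n3,n1
  I4: injects 0.277 A into n1 (from n3)
  Y(R9) = 0.0006579 S between n2,n4
  Y(R10) = 0.1706 S between n2,n1
  Y(R11) = 0.0007576 S between n2,n3
  I5: injects 1.05 A into n0 (from n3)
  V1: constraint V(n2)−V(n4) = 10.3
Assemble and solve the 5×5 MNA system:
  V(n1)=-10.28  V(n2)=-16.67  V(n3)=-30.32  V(n4)=-26.97
  i(V1)=1.302

-10.28 V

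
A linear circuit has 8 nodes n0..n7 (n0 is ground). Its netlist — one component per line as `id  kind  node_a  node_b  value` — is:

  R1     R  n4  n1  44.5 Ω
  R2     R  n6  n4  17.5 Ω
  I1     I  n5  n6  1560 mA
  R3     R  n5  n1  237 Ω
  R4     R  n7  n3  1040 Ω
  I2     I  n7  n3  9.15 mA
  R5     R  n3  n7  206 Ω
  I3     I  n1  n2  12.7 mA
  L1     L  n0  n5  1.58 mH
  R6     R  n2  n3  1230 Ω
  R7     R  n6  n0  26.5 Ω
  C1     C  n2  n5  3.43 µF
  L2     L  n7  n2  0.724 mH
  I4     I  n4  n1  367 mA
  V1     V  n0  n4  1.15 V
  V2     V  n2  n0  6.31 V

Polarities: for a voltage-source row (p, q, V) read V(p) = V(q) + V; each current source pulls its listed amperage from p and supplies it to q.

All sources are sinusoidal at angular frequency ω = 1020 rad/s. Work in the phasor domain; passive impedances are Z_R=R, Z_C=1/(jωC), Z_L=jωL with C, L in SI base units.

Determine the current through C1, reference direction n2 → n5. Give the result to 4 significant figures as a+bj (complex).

-0.008550+0.02225j A

MNA unknowns: 7 node voltages V₁..V_7 plus 2 source currents (V1, V2)
R1: Y=0.02247+0.000j on G[4,1]
R2: Y=0.05714+0.000j on G[6,4]
I1: z[5]−=1.56, z[6]+=1.56
R3: Y=0.004219+0.000j on G[5,1]
R4: Y=0.0009615+0.000j on G[7,3]
I2: z[7]−=0.00915, z[3]+=0.00915
R5: Y=0.004854+0.000j on G[3,7]
I3: z[1]−=0.0127, z[2]+=0.0127
L1: Y=0.000-0.6205j on G[0,5]
R6: Y=0.0008130+0.000j on G[2,3]
R7: Y=0.03774+0.000j on G[6,0]
C1: Y=0.000+0.003499j on G[2,5]
L2: Y=0.000-1.354j on G[7,2]
I4: z[4]−=0.367, z[1]+=0.367
V1: row V0−V4=1.15, i_V1 at 0,4
V2: row V2−V0=6.31, i_V2 at 2,0
solve → V1=12.30-0.3863j, V2=6.310+0.000j, V3=7.690-0.0007271j, V4=-1.150+0.000j, V5=-0.04985-2.444j, V6=15.75+0.000j, V7=6.310-0.0008287j
aux → i_V1=-0.9009+0.008682j, i_V2=0.02125-0.02225j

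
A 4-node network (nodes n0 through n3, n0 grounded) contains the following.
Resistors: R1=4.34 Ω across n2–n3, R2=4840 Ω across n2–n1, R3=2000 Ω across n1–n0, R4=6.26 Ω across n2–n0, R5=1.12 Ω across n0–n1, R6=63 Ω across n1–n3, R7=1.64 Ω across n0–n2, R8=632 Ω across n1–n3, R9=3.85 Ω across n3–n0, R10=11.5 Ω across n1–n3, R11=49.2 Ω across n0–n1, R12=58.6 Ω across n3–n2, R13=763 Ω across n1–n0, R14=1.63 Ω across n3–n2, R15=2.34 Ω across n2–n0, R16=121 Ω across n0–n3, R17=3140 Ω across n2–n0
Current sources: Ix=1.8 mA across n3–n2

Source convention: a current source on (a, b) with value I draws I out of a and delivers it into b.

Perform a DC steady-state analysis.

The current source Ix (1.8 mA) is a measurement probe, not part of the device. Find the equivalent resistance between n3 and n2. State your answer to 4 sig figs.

R_eq = 0.8781 Ω

MNA unknowns: 3 node voltages V₁..V_3
R1: Y=0.2304 on G[2,3]
R2: Y=0.0002066 on G[2,1]
R3: Y=0.0005000 on G[1,0]
R4: Y=0.1597 on G[2,0]
R5: Y=0.8929 on G[0,1]
R6: Y=0.01587 on G[1,3]
R7: Y=0.6098 on G[0,2]
R8: Y=0.001582 on G[1,3]
R9: Y=0.2597 on G[3,0]
R10: Y=0.08696 on G[1,3]
R11: Y=0.02033 on G[0,1]
R12: Y=0.01706 on G[3,2]
R13: Y=0.001311 on G[1,0]
R14: Y=0.6135 on G[3,2]
R15: Y=0.4274 on G[2,0]
R16: Y=0.008264 on G[0,3]
R17: Y=0.0003185 on G[2,0]
Ix: z[3]−=0.0018, z[2]+=0.0018
solve → V1=-0.0001242, V2=0.0003667, V3=-0.001214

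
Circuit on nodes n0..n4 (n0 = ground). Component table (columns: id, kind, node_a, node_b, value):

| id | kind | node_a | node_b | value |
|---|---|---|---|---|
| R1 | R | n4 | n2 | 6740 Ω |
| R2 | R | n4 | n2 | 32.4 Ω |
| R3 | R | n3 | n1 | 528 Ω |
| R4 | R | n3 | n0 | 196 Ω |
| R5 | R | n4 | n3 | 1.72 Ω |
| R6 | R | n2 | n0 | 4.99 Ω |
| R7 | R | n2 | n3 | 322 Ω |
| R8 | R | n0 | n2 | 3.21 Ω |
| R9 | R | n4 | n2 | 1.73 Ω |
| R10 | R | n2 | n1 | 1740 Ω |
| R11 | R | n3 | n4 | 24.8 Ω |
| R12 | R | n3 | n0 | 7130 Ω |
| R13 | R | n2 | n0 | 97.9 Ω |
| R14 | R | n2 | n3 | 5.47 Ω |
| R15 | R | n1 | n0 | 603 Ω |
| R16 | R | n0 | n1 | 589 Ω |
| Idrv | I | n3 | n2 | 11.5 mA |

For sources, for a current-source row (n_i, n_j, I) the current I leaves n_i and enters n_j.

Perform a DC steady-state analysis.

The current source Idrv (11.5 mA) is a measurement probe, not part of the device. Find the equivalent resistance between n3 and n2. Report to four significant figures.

R_eq = 2.000 Ω

MNA unknowns: 4 node voltages V₁..V_4
R1: Y=0.0001484 on G[4,2]
R2: Y=0.03086 on G[4,2]
R3: Y=0.001894 on G[3,1]
R4: Y=0.005102 on G[3,0]
R5: Y=0.5814 on G[4,3]
R6: Y=0.2004 on G[2,0]
R7: Y=0.003106 on G[2,3]
R8: Y=0.3115 on G[0,2]
R9: Y=0.5780 on G[4,2]
R10: Y=0.0005747 on G[2,1]
R11: Y=0.04032 on G[3,4]
R12: Y=0.0001403 on G[3,0]
R13: Y=0.01021 on G[2,0]
R14: Y=0.1828 on G[2,3]
R15: Y=0.001658 on G[1,0]
R16: Y=0.001698 on G[0,1]
Idrv: z[3]−=0.0115, z[2]+=0.0115
solve → V1=-0.007361, V2=0.0002755, V3=-0.02272, V4=-0.01134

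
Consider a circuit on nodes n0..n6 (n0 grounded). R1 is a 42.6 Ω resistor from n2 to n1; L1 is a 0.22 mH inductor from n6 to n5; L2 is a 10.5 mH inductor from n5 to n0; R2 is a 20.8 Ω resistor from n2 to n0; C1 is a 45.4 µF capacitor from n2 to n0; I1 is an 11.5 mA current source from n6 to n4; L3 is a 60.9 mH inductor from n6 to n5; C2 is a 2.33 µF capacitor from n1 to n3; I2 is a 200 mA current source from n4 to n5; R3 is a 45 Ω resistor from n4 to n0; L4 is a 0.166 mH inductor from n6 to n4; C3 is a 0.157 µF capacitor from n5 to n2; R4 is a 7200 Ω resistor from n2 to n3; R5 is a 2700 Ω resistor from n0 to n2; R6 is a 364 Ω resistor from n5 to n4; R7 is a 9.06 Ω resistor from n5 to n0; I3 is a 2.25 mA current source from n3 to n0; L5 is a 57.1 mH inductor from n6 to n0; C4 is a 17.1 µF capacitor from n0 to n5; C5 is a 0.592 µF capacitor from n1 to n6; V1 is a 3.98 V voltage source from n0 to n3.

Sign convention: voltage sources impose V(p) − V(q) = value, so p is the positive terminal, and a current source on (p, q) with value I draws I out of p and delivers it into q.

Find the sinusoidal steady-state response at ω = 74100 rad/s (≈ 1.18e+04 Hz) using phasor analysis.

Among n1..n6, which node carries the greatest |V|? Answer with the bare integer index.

4

Element admittances at ω=74100 rad/s:
  Y(R1) = 0.02347+0.000j S between n2,n1
  Y(L1) = 0.000-0.06134j S between n6,n5
  Y(L2) = 0.000-0.001285j S between n5,n0
  Y(R2) = 0.04808+0.000j S between n2,n0
  Y(C1) = 0.000+3.364j S between n2,n0
  I1: injects 0.0115 A into n4 (from n6)
  Y(L3) = 0.000-0.0002216j S between n6,n5
  Y(C2) = 0.000+0.1727j S between n1,n3
  I2: injects 0.2 A into n5 (from n4)
  Y(R3) = 0.02222+0.000j S between n4,n0
  Y(L4) = 0.000-0.08130j S between n6,n4
  Y(C3) = 0.000+0.01163j S between n5,n2
  Y(R4) = 0.0001389+0.000j S between n2,n3
  Y(R5) = 0.0003704+0.000j S between n0,n2
  Y(R6) = 0.002747+0.000j S between n5,n4
  Y(R7) = 0.1104+0.000j S between n5,n0
  I3: injects 0.00225 A into n0 (from n3)
  Y(L5) = 0.000-0.0002363j S between n6,n0
  Y(C4) = 0.000+1.267j S between n0,n5
  Y(C5) = 0.000+0.04387j S between n1,n6
  V1: constraint V(n0)−V(n3) = 3.98
Assemble and solve the 7×7 MNA system:
  V(n1)=-3.161-1.243j  V(n2)=-0.009081+0.02218j  V(n3)=-3.980+0.000j  V(n4)=-2.462-6.012j  V(n5)=0.01105+0.06764j  V(n6)=-0.6126-4.450j
  i(V1)=-0.2130-0.1415j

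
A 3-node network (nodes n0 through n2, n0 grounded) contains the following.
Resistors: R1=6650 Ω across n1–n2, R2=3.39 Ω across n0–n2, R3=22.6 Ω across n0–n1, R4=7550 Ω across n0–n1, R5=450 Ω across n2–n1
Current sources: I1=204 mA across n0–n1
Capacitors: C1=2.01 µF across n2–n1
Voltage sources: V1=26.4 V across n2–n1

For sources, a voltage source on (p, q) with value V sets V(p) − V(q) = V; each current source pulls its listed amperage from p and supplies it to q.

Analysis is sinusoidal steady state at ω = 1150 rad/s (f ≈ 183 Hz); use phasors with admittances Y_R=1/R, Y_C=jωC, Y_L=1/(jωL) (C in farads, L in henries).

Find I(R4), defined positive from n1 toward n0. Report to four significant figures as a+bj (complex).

MNA unknowns: 2 node voltages V₁..V_2 plus 1 source current (V1)
R1: Y=0.0001504+0.000j on G[1,2]
R2: Y=0.2950+0.000j on G[0,2]
R3: Y=0.04425+0.000j on G[0,1]
R4: Y=0.0001325+0.000j on G[0,1]
I1: z[0]−=0.204, z[1]+=0.204
R5: Y=0.002222+0.000j on G[2,1]
C1: Y=0.000+0.002311j on G[2,1]
V1: row V2−V1=26.4, i_V1 at 2,1
solve → V1=-22.35+0.000j, V2=4.054+0.000j
aux → i_V1=-1.258-0.06102j

-0.002960+0.000j A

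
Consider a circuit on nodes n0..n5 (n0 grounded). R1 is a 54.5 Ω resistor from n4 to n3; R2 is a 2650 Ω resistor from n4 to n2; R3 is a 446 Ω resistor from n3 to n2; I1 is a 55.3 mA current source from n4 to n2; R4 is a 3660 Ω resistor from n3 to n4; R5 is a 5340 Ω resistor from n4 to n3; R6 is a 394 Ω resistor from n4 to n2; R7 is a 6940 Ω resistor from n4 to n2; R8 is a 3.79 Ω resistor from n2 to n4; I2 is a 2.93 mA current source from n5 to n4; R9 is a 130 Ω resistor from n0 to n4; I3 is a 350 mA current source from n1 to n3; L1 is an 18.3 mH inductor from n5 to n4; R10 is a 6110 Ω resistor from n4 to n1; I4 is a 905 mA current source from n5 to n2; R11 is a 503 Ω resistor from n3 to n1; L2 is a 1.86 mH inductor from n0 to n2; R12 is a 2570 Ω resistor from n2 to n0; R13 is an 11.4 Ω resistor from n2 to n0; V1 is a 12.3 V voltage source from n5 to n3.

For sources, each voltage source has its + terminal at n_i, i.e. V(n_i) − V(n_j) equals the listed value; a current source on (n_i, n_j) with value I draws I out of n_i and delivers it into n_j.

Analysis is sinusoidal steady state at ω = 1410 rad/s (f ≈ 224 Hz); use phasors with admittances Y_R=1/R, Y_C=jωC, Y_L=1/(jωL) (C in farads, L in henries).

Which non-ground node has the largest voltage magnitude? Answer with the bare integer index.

MNA unknowns: 5 node voltages V₁..V_5 plus 1 source current (V1)
R1: Y=0.01835+0.000j on G[4,3]
R2: Y=0.0003774+0.000j on G[4,2]
R3: Y=0.002242+0.000j on G[3,2]
I1: z[4]−=0.0553, z[2]+=0.0553
R4: Y=0.0002732+0.000j on G[3,4]
R5: Y=0.0001873+0.000j on G[4,3]
R6: Y=0.002538+0.000j on G[4,2]
R7: Y=0.0001441+0.000j on G[4,2]
R8: Y=0.2639+0.000j on G[2,4]
I2: z[5]−=0.00293, z[4]+=0.00293
R9: Y=0.007692+0.000j on G[0,4]
I3: z[1]−=0.35, z[3]+=0.35
L1: Y=0.000-0.03876j on G[5,4]
R10: Y=0.0001637+0.000j on G[4,1]
I4: z[5]−=0.905, z[2]+=0.905
R11: Y=0.001988+0.000j on G[3,1]
L2: Y=0.000-0.3813j on G[0,2]
R12: Y=0.0003891+0.000j on G[2,0]
R13: Y=0.08772+0.000j on G[2,0]
V1: row V5−V3=12.3, i_V1 at 5,3
solve → V1=-183.5-11.09j, V2=0.01765+0.06246j, V3=-22.25-12.02j, V4=-3.298+0.1593j, V5=-9.955-12.02j
aux → i_V1=-0.4360-0.2580j

1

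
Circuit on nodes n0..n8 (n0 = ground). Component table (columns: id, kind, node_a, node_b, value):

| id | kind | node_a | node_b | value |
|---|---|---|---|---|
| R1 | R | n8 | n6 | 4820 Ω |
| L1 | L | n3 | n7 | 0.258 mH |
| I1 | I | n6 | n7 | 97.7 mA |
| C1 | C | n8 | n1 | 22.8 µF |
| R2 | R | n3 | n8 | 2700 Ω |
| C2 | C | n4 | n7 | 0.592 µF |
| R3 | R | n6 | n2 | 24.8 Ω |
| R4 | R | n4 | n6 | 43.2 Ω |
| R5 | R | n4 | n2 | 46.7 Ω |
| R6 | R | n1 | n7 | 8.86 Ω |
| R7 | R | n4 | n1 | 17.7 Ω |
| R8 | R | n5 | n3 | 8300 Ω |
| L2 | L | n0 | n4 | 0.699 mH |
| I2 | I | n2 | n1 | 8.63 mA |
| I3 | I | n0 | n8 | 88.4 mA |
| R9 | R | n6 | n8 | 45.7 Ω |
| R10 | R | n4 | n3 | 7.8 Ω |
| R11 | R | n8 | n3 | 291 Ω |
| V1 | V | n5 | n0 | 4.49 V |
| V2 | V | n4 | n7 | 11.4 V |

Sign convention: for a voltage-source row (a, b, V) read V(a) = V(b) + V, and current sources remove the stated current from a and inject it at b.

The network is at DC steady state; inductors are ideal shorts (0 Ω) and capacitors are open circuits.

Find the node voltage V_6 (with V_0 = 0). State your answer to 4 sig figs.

-1.608 V

Element admittances at DC:
  Y(R1) = 0.0002075 S between n8,n6
  L1: short n3↔n7 (DC inductor)
  I1: injects 0.0977 A into n7 (from n6)
  Y(C1) = 0.000 S between n8,n1
  Y(R2) = 0.0003704 S between n3,n8
  Y(C2) = 0.000 S between n4,n7
  Y(R3) = 0.04032 S between n6,n2
  Y(R4) = 0.02315 S between n4,n6
  Y(R5) = 0.02141 S between n4,n2
  Y(R6) = 0.1129 S between n1,n7
  Y(R7) = 0.05650 S between n4,n1
  Y(R8) = 0.0001205 S between n5,n3
  L2: short n0↔n4 (DC inductor)
  I2: injects 0.00863 A into n1 (from n2)
  I3: injects 0.0884 A into n8 (from n0)
  Y(R9) = 0.02188 S between n6,n8
  Y(R10) = 0.1282 S between n4,n3
  Y(R11) = 0.003436 S between n8,n3
  V1: constraint V(n5)−V(n0) = 4.49
  V2: constraint V(n4)−V(n7) = 11.4
Assemble and solve the 12×12 MNA system:
  V(n1)=-7.546  V(n2)=-1.190  V(n3)=-11.40  V(n4)=0.000  V(n5)=4.490  V(n6)=-1.608  V(n7)=-11.40  V(n8)=0.3658
  i(L1)=1.508  i(L2)=-0.09031  i(V1)=-0.001914  i(V2)=-2.041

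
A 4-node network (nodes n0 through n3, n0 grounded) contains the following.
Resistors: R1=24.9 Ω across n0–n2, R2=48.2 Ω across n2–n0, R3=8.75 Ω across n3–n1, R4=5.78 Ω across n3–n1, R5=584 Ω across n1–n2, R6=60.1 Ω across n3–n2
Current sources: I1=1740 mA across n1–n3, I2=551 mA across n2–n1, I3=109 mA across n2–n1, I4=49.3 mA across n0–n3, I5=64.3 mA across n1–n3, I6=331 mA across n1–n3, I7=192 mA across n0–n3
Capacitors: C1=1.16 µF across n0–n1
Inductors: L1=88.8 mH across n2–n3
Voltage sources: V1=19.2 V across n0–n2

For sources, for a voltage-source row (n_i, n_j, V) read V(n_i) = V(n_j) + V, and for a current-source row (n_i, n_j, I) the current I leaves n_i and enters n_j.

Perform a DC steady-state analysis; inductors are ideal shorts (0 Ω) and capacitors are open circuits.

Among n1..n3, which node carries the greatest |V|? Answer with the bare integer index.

1

MNA unknowns: 3 node voltages V₁..V_3 plus 2 source currents (L1, V1)
R1: Y=0.04016 on G[0,2]
I1: z[1]−=1.74, z[3]+=1.74
I2: z[2]−=0.551, z[1]+=0.551
C1: Y=0.000 on G[0,1]
I3: z[2]−=0.109, z[1]+=0.109
R2: Y=0.02075 on G[2,0]
I4: z[0]−=0.0493, z[3]+=0.0493
L1: row V2−V3=0, i_L1 at 2,3
R3: Y=0.1143 on G[3,1]
R4: Y=0.1730 on G[3,1]
I5: z[1]−=0.0643, z[3]+=0.0643
R5: Y=0.001712 on G[1,2]
R6: Y=0.01664 on G[3,2]
I6: z[1]−=0.331, z[3]+=0.331
I7: z[0]−=0.192, z[3]+=0.192
V1: row V0−V2=19.2, i_V1 at 0,2
solve → V1=-24.30, V2=-19.20, V3=-19.20
aux → i_L1=-0.9100, i_V1=-1.411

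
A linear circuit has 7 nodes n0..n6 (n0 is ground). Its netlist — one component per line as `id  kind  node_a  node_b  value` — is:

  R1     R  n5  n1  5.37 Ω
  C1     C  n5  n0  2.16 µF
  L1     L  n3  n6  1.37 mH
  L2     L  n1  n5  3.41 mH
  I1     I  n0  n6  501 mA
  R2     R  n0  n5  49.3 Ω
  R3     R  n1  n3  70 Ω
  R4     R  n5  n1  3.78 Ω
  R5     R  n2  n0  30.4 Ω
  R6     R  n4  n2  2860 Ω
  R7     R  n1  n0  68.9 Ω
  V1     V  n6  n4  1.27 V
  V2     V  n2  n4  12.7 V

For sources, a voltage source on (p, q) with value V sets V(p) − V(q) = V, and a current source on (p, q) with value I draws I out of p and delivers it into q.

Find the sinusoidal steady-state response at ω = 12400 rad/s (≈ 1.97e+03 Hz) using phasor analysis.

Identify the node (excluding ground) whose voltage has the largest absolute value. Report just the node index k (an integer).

2

MNA unknowns: 6 node voltages V₁..V_6 plus 2 source currents (V1, V2)
R1: Y=0.1862+0.000j on G[5,1]
C1: Y=0.000+0.02678j on G[5,0]
L1: Y=0.000-0.05887j on G[3,6]
L2: Y=0.000-0.02365j on G[1,5]
I1: z[0]−=0.501, z[6]+=0.501
R2: Y=0.02028+0.000j on G[0,5]
R3: Y=0.01429+0.000j on G[1,3]
R4: Y=0.2646+0.000j on G[5,1]
R5: Y=0.03289+0.000j on G[2,0]
R6: Y=0.0003497+0.000j on G[4,2]
R7: Y=0.01451+0.000j on G[1,0]
V1: row V6−V4=1.27, i_V1 at 6,4
V2: row V2−V4=12.7, i_V2 at 2,4
solve → V1=0.5937-0.4385j, V2=14.26+0.03063j, V3=2.818-0.5091j, V4=1.565+0.03063j, V5=0.5431-0.4531j, V6=2.835+0.03063j
aux → i_V1=0.4692+0.001008j, i_V2=-0.4737-0.001008j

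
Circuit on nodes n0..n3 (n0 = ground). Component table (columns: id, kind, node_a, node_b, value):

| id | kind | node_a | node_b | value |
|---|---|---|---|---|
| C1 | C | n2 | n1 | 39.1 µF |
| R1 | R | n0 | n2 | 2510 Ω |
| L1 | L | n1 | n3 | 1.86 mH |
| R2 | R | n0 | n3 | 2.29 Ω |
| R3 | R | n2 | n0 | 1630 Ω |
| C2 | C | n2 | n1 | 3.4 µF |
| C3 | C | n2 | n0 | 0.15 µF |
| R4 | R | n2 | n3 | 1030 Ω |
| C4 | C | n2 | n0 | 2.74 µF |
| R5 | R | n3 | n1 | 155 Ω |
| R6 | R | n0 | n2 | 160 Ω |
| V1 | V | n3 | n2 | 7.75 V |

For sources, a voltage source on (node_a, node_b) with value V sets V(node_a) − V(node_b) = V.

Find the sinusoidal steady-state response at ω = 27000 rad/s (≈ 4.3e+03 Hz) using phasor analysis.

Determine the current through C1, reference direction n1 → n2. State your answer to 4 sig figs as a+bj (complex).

0.04764-0.1442j A

Apply KCL at each of the 3 non-ground nodes and solve the resulting linear system.
Node n1: branches {C1, L1, C2, R5} → V_1 = -7.531+1.255j
Node n2: branches {C1, R1, R3, C2, C3, R4, C4, R6, V1} → V_2 = -7.395+1.300j
Node n3: branches {L1, R2, R4, R5, V1} → V_3 = 0.3552+1.300j
Source currents: i(V1)=-0.2144-0.4108j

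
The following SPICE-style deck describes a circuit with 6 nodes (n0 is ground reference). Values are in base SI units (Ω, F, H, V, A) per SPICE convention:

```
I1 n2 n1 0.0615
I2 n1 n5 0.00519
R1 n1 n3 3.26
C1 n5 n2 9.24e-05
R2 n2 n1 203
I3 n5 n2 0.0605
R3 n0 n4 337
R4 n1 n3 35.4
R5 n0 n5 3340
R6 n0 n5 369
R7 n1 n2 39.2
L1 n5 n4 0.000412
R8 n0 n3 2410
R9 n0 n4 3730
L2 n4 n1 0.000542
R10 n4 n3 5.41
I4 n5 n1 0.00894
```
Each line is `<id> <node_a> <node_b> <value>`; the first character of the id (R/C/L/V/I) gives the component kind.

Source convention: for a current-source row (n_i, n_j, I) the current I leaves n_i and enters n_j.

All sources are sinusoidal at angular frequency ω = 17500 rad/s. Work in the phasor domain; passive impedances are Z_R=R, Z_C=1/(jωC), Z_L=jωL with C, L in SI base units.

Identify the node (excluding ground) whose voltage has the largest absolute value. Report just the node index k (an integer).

1

Element admittances at ω=17500 rad/s:
  I1: injects 0.0615 A into n1 (from n2)
  I2: injects 0.00519 A into n5 (from n1)
  Y(R1) = 0.3067+0.000j S between n1,n3
  Y(C1) = 0.000+1.617j S between n5,n2
  Y(R2) = 0.004926+0.000j S between n2,n1
  I3: injects 0.0605 A into n2 (from n5)
  Y(R3) = 0.002967+0.000j S between n0,n4
  Y(R4) = 0.02825+0.000j S between n1,n3
  Y(R5) = 0.0002994+0.000j S between n0,n5
  Y(R6) = 0.002710+0.000j S between n0,n5
  Y(R7) = 0.02551+0.000j S between n1,n2
  Y(L1) = 0.000-0.1387j S between n5,n4
  Y(R8) = 0.0004149+0.000j S between n0,n3
  Y(R9) = 0.0002681+0.000j S between n0,n4
  Y(L2) = 0.000-0.1054j S between n4,n1
  Y(R10) = 0.1848+0.000j S between n4,n3
  I4: injects 0.00894 A into n1 (from n5)
Assemble and solve the 5×5 MNA system:
  V(n1)=0.3548+0.3065j  V(n2)=-0.06840-0.2191j  V(n3)=0.2432+0.2557j  V(n4)=0.04163+0.1642j  V(n5)=-0.07829-0.2117j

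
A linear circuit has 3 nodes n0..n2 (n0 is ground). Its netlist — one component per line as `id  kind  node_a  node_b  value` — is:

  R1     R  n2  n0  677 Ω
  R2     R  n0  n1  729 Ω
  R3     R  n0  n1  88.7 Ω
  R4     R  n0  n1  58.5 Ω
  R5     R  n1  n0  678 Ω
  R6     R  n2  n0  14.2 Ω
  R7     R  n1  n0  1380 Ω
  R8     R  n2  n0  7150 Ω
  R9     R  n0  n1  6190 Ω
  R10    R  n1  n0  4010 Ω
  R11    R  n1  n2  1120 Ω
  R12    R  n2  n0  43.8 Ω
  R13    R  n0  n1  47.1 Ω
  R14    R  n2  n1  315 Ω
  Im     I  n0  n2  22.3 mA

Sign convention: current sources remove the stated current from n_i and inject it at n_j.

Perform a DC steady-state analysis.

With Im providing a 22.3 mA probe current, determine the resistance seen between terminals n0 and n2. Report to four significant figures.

R_eq = 10.14 Ω

MNA unknowns: 2 node voltages V₁..V_2
R1: Y=0.001477 on G[2,0]
R2: Y=0.001372 on G[0,1]
R3: Y=0.01127 on G[0,1]
R4: Y=0.01709 on G[0,1]
R5: Y=0.001475 on G[1,0]
R6: Y=0.07042 on G[2,0]
R7: Y=0.0007246 on G[1,0]
R8: Y=0.0001399 on G[2,0]
R9: Y=0.0001616 on G[0,1]
R10: Y=0.0002494 on G[1,0]
R11: Y=0.0008929 on G[1,2]
R12: Y=0.02283 on G[2,0]
R13: Y=0.02123 on G[0,1]
R14: Y=0.003175 on G[2,1]
Im: z[0]−=0.0223, z[2]+=0.0223
solve → V1=0.01595, V2=0.2260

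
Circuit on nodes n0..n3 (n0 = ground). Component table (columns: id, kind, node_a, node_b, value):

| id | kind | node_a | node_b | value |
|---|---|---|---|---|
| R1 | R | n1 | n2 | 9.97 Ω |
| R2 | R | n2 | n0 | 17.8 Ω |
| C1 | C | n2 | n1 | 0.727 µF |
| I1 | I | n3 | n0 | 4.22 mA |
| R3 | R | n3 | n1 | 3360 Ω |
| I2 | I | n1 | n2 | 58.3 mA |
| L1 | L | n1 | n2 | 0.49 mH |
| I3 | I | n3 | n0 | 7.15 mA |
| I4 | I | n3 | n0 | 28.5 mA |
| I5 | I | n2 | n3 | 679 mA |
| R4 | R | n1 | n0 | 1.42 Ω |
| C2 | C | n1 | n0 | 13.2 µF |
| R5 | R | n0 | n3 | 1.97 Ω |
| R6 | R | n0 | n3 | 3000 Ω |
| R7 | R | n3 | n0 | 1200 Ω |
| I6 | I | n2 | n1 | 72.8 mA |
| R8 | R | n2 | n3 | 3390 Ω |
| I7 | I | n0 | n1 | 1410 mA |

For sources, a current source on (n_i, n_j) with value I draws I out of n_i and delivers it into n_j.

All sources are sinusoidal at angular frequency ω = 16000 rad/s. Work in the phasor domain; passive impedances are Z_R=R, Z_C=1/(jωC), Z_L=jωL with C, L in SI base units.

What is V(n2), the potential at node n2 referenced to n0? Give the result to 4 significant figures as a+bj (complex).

-2.000-2.428j V

Element admittances at ω=16000 rad/s:
  Y(R1) = 0.1003+0.000j S between n1,n2
  Y(R2) = 0.05618+0.000j S between n2,n0
  Y(C1) = 0.000+0.01163j S between n2,n1
  I1: injects 0.00422 A into n0 (from n3)
  Y(R3) = 0.0002976+0.000j S between n3,n1
  I2: injects 0.0583 A into n2 (from n1)
  Y(L1) = 0.000-0.1276j S between n1,n2
  I3: injects 0.00715 A into n0 (from n3)
  I4: injects 0.0285 A into n0 (from n3)
  I5: injects 0.679 A into n3 (from n2)
  Y(R4) = 0.7042+0.000j S between n1,n0
  Y(C2) = 0.000+0.2112j S between n1,n0
  Y(R5) = 0.5076+0.000j S between n0,n3
  Y(R6) = 0.0003333+0.000j S between n0,n3
  Y(R7) = 0.0008333+0.000j S between n3,n0
  I6: injects 0.0728 A into n1 (from n2)
  Y(R8) = 0.0002950+0.000j S between n2,n3
  I7: injects 1.41 A into n1 (from n0)
Assemble and solve the 3×3 MNA system:
  V(n1)=1.154-0.1512j  V(n2)=-2.000-2.428j  V(n3)=1.254-0.001495j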